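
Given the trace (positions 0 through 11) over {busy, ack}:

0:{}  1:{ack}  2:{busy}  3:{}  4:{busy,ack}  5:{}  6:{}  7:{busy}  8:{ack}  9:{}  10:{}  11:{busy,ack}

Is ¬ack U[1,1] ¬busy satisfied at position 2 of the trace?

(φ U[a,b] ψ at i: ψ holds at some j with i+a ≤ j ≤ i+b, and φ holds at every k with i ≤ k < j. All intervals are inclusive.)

Yes

Need some j in [3,3] with ¬busy, and ¬ack at every k in [2,j-1].
  j=3: ¬busy holds; ¬ack holds at every k in [2,2] → satisfied.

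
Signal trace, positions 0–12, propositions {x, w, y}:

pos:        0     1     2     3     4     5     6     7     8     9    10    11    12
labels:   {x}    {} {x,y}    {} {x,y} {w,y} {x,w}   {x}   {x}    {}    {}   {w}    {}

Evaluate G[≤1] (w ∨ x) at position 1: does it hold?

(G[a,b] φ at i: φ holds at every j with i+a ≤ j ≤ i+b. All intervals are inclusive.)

Check (w ∨ x) at every j in [1,2]:
  j=1: false
  j=2: true
Fails at j=1 → formula fails.

Does not hold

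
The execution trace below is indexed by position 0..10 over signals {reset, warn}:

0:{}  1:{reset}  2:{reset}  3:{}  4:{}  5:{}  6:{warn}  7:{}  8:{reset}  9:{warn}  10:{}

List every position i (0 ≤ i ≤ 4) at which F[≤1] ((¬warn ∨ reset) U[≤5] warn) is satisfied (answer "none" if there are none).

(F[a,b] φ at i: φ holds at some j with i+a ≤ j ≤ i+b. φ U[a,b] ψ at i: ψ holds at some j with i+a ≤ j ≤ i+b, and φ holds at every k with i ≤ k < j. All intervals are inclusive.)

0, 1, 2, 3, 4

Evaluate at each i in [0,4]:
  i=0: ✓ (witness j=1)
  i=1: ✓ (witness j=1)
  i=2: ✓ (witness j=2)
  i=3: ✓ (witness j=3)
  i=4: ✓ (witness j=4)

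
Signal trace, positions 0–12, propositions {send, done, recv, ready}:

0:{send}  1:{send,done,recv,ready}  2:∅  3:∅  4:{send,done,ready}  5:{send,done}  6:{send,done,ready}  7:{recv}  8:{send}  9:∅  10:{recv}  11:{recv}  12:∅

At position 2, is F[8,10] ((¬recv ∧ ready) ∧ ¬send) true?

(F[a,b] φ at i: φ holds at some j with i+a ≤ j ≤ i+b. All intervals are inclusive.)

Check ((¬recv ∧ ready) ∧ ¬send) at each j in [10,12]:
  j=10: false
  j=11: false
  j=12: false
No position in the window satisfies it → formula fails.

Does not hold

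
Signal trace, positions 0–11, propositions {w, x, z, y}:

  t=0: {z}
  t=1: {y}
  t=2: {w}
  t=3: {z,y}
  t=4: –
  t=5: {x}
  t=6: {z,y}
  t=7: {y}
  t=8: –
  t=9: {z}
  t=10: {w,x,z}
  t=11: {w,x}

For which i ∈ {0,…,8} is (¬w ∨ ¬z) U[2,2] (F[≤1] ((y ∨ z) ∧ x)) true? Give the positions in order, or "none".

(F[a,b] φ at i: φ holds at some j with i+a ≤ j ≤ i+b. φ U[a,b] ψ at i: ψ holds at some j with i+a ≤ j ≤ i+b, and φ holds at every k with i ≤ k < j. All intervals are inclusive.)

Evaluate at each i in [0,8]:
  i=0: ✗ (no rhs in [2,2])
  i=1: ✗ (no rhs in [3,3])
  i=2: ✗ (no rhs in [4,4])
  i=3: ✗ (no rhs in [5,5])
  i=4: ✗ (no rhs in [6,6])
  i=5: ✗ (no rhs in [7,7])
  i=6: ✗ (no rhs in [8,8])
  i=7: ✓ (rhs at j=9; lhs holds on [7,8])
  i=8: ✓ (rhs at j=10; lhs holds on [8,9])

7, 8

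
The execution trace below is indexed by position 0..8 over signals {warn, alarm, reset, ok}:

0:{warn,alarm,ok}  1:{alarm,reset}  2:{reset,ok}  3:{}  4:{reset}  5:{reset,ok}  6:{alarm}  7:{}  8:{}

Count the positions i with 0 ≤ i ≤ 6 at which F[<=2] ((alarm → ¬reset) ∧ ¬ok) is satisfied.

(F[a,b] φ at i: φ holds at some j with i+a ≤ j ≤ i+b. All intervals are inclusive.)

Evaluate at each i in [0,6]:
  i=0: ✗ (none in [0,2])
  i=1: ✓ (witness j=3)
  i=2: ✓ (witness j=3)
  i=3: ✓ (witness j=3)
  i=4: ✓ (witness j=4)
  i=5: ✓ (witness j=6)
  i=6: ✓ (witness j=6)
Positions where it holds: {1, 2, 3, 4, 5, 6} → 6.

6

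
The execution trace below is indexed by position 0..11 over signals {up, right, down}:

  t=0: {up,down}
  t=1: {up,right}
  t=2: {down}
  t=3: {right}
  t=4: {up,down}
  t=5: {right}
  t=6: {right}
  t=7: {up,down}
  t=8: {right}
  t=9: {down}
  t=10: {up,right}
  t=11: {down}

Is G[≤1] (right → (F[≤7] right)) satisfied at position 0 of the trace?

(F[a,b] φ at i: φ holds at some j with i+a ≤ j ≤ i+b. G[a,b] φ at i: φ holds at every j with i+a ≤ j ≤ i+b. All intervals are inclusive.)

Holds

Check (right → (F[≤7] right)) at every j in [0,1]:
  j=0: antecedent false → ✓
  j=1: antecedent true; consequent holds (witness at 1) → ✓
All positions satisfy it → formula holds.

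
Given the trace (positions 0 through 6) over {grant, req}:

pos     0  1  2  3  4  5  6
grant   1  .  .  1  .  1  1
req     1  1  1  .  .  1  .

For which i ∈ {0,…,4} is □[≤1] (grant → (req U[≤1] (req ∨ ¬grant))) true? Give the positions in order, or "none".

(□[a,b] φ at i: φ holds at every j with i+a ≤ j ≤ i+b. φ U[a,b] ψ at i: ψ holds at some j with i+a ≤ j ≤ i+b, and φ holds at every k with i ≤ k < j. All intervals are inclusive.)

Evaluate at each i in [0,4]:
  i=0: ✓ (all of [0,1])
  i=1: ✓ (all of [1,2])
  i=2: ✗ (fails at j=3)
  i=3: ✗ (fails at j=3)
  i=4: ✓ (all of [4,5])

0, 1, 4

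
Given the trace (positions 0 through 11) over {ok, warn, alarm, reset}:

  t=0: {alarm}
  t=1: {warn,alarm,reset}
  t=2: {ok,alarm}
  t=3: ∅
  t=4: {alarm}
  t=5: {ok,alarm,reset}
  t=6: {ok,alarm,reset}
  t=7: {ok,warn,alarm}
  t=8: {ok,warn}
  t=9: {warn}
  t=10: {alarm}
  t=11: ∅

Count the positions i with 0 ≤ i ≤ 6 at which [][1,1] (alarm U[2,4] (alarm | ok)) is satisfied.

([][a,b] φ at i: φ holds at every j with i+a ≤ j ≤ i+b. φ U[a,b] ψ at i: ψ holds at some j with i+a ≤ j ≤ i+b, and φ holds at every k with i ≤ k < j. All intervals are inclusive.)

Evaluate at each i in [0,6]:
  i=0: ✗ (fails at j=1)
  i=1: ✗ (fails at j=2)
  i=2: ✗ (fails at j=3)
  i=3: ✓ (all of [4,4])
  i=4: ✓ (all of [5,5])
  i=5: ✓ (all of [6,6])
  i=6: ✗ (fails at j=7)
Positions where it holds: {3, 4, 5} → 3.

3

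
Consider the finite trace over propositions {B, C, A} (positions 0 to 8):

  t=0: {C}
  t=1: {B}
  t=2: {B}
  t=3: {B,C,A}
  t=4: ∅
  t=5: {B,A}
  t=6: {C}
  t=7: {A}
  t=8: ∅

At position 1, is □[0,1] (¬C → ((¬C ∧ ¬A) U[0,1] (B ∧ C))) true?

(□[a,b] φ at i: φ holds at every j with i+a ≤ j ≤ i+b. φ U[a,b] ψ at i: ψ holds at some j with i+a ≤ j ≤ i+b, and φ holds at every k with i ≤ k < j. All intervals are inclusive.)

Check (¬C → ((¬C ∧ ¬A) U[0,1] (B ∧ C))) at every j in [1,2]:
  j=1: antecedent true; consequent fails → ✗
  j=2: antecedent true; consequent holds → ✓
Fails at j=1 → formula fails.

Does not hold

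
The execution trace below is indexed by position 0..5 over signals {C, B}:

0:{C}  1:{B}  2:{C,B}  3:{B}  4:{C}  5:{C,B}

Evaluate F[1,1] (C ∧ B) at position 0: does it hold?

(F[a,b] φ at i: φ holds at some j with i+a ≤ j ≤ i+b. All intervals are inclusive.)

Check (C ∧ B) at each j in [1,1]:
  j=1: false
No position in the window satisfies it → formula fails.

Does not hold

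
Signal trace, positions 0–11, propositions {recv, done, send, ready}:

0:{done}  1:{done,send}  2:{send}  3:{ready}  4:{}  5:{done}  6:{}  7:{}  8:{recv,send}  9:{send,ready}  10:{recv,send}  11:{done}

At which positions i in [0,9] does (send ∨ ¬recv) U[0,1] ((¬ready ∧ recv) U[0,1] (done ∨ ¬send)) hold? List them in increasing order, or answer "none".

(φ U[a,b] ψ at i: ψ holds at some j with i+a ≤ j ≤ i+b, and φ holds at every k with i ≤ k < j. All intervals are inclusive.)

Evaluate at each i in [0,9]:
  i=0: ✓ (rhs at j=0)
  i=1: ✓ (rhs at j=1)
  i=2: ✓ (rhs at j=3; lhs holds on [2,2])
  i=3: ✓ (rhs at j=3)
  i=4: ✓ (rhs at j=4)
  i=5: ✓ (rhs at j=5)
  i=6: ✓ (rhs at j=6)
  i=7: ✓ (rhs at j=7)
  i=8: ✗ (no rhs in [8,9])
  i=9: ✓ (rhs at j=10; lhs holds on [9,9])

0, 1, 2, 3, 4, 5, 6, 7, 9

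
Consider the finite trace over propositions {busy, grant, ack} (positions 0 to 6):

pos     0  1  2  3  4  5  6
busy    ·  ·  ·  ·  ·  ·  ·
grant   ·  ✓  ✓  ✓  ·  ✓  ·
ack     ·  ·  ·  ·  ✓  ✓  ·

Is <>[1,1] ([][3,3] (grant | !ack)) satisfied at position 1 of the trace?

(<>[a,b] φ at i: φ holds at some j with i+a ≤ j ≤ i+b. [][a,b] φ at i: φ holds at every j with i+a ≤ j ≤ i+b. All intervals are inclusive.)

True

Check [][3,3] (grant | !ack) at each j in [2,2]:
  j=2: holds on [5,5]
Found at j=2 → formula holds.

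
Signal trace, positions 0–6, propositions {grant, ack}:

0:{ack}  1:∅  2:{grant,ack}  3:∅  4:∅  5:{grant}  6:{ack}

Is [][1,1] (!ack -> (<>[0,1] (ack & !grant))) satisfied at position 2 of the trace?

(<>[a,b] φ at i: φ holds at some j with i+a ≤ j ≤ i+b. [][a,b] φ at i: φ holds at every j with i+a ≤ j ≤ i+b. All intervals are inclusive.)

No

Check (!ack -> (<>[0,1] (ack & !grant))) at every j in [3,3]:
  j=3: antecedent true; consequent fails (none in [3,4]) → ✗
Fails at j=3 → formula fails.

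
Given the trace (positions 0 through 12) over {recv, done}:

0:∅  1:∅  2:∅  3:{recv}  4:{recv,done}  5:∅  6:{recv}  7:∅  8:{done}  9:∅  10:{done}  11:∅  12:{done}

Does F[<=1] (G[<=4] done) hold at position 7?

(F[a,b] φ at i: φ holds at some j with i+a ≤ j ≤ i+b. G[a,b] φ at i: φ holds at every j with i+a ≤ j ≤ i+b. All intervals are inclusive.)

Check G[<=4] done at each j in [7,8]:
  j=7: fails at 7
  j=8: fails at 9
No position in the window satisfies it → formula fails.

False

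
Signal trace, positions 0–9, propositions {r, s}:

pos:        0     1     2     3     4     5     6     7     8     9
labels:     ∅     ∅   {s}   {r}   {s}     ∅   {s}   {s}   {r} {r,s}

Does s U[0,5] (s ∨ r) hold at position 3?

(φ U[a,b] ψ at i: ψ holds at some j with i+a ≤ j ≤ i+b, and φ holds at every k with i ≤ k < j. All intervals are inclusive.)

Need some j in [3,8] with (s ∨ r), and s at every k in [3,j-1].
  j=3: (s ∨ r) holds; no prefix to check → satisfied.

True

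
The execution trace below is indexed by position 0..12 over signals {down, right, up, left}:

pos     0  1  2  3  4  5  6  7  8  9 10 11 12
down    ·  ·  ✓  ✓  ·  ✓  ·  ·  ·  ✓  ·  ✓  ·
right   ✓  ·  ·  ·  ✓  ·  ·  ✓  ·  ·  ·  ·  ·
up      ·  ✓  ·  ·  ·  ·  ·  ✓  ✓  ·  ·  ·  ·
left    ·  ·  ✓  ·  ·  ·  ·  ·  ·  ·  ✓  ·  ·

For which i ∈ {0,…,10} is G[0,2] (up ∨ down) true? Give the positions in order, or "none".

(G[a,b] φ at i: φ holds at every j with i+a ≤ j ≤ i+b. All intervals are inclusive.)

Evaluate at each i in [0,10]:
  i=0: ✗ (fails at j=0)
  i=1: ✓ (all of [1,3])
  i=2: ✗ (fails at j=4)
  i=3: ✗ (fails at j=4)
  i=4: ✗ (fails at j=4)
  i=5: ✗ (fails at j=6)
  i=6: ✗ (fails at j=6)
  i=7: ✓ (all of [7,9])
  i=8: ✗ (fails at j=10)
  i=9: ✗ (fails at j=10)
  i=10: ✗ (fails at j=10)

1, 7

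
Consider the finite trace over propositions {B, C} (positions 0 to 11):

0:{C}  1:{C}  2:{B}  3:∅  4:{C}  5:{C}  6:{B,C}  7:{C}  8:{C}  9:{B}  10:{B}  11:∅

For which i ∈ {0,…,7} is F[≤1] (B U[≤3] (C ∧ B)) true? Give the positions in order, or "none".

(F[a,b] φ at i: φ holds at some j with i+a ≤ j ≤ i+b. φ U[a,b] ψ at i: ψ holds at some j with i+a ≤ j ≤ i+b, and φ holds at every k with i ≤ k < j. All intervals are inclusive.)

5, 6

Evaluate at each i in [0,7]:
  i=0: ✗ (none in [0,1])
  i=1: ✗ (none in [1,2])
  i=2: ✗ (none in [2,3])
  i=3: ✗ (none in [3,4])
  i=4: ✗ (none in [4,5])
  i=5: ✓ (witness j=6)
  i=6: ✓ (witness j=6)
  i=7: ✗ (none in [7,8])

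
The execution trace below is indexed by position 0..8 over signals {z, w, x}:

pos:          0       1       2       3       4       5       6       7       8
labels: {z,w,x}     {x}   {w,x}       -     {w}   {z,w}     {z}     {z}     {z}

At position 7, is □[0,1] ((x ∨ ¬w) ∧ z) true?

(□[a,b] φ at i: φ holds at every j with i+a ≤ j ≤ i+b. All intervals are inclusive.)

True

Check ((x ∨ ¬w) ∧ z) at every j in [7,8]:
  j=7: true
  j=8: true
All positions satisfy it → formula holds.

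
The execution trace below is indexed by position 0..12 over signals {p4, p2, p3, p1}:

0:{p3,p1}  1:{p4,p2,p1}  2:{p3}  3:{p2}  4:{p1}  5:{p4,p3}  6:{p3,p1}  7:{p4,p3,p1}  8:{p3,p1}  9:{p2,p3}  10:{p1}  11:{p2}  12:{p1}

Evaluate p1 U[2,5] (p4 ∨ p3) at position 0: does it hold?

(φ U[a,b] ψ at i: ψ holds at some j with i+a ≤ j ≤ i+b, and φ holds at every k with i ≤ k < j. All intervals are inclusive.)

Need some j in [2,5] with (p4 ∨ p3), and p1 at every k in [0,j-1].
  j=2: (p4 ∨ p3) holds; p1 holds at every k in [0,1] → satisfied.

Holds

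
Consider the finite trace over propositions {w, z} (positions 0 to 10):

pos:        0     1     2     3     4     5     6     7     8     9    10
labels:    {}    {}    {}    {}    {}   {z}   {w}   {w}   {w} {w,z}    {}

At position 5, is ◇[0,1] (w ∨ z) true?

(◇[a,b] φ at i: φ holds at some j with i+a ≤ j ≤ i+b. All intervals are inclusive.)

Check (w ∨ z) at each j in [5,6]:
  j=5: true
  j=6: true
Found at j=5 → formula holds.

True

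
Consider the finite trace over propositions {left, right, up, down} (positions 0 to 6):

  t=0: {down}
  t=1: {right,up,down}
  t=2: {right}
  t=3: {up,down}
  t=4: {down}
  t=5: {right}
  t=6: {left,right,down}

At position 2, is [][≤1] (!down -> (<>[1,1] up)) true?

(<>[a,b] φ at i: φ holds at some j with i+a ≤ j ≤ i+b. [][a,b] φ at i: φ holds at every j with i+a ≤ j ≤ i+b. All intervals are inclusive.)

Check (!down -> (<>[1,1] up)) at every j in [2,3]:
  j=2: antecedent true; consequent holds (witness at 3) → ✓
  j=3: antecedent false → ✓
All positions satisfy it → formula holds.

True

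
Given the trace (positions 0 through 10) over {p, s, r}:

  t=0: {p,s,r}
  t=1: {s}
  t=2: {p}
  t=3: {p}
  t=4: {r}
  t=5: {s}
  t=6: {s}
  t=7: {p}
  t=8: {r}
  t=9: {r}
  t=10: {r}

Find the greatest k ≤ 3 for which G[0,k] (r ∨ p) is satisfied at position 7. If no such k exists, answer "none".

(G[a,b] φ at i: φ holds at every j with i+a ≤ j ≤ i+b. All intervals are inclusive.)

3

(r ∨ p) must hold from j=7 onward; find where it first fails.
  j=7: holds
  j=8: holds
  j=9: holds
  j=10: holds
Holds through j=10; largest k = 3.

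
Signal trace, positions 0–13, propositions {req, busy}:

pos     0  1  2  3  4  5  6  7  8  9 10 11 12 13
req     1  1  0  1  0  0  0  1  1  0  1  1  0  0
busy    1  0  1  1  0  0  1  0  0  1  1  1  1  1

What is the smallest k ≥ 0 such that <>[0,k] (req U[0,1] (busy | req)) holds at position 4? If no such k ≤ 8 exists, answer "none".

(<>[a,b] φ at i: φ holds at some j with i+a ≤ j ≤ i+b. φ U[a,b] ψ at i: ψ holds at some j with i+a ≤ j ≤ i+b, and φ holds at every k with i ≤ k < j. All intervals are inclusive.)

2

Scan j = 4,5,… for (req U[0,1] (busy | req)):
  j=4: fails
  j=5: fails
  j=6: holds
First hit at j=6, so smallest k = 6-4 = 2.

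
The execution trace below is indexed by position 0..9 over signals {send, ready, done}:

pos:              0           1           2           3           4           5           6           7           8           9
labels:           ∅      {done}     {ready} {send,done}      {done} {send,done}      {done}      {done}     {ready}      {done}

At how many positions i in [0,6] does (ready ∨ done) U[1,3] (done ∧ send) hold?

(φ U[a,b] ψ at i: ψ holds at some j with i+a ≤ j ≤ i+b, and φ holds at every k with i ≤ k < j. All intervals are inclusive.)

Evaluate at each i in [0,6]:
  i=0: ✗ (lhs fails at k=0 before rhs at j=3)
  i=1: ✓ (rhs at j=3; lhs holds on [1,2])
  i=2: ✓ (rhs at j=3; lhs holds on [2,2])
  i=3: ✓ (rhs at j=5; lhs holds on [3,4])
  i=4: ✓ (rhs at j=5; lhs holds on [4,4])
  i=5: ✗ (no rhs in [6,8])
  i=6: ✗ (no rhs in [7,9])
Positions where it holds: {1, 2, 3, 4} → 4.

4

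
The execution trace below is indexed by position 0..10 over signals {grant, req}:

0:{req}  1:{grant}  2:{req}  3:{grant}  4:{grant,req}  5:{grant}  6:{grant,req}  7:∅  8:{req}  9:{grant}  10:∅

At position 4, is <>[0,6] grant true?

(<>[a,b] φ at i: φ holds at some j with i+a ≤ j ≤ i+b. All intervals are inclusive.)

Check grant at each j in [4,10]:
  j=4: true
  j=5: true
  j=6: true
  j=7: false
  j=8: false
  j=9: true
  j=10: false
Found at j=4 → formula holds.

Holds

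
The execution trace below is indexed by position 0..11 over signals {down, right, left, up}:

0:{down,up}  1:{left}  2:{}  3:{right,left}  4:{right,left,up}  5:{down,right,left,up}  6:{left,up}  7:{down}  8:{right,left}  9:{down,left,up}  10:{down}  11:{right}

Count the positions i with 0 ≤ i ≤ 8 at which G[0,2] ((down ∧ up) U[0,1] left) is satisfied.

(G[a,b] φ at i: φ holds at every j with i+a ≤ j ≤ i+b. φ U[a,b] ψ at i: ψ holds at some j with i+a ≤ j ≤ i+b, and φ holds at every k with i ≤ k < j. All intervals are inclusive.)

2

Evaluate at each i in [0,8]:
  i=0: ✗ (fails at j=2)
  i=1: ✗ (fails at j=2)
  i=2: ✗ (fails at j=2)
  i=3: ✓ (all of [3,5])
  i=4: ✓ (all of [4,6])
  i=5: ✗ (fails at j=7)
  i=6: ✗ (fails at j=7)
  i=7: ✗ (fails at j=7)
  i=8: ✗ (fails at j=10)
Positions where it holds: {3, 4} → 2.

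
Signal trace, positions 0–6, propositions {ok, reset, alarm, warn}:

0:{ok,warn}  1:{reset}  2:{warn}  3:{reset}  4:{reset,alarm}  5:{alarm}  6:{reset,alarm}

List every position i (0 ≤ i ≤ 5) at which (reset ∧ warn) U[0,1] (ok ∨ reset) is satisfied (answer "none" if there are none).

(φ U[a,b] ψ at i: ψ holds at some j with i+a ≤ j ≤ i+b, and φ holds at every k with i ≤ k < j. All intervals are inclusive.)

0, 1, 3, 4

Evaluate at each i in [0,5]:
  i=0: ✓ (rhs at j=0)
  i=1: ✓ (rhs at j=1)
  i=2: ✗ (lhs fails at k=2 before rhs at j=3)
  i=3: ✓ (rhs at j=3)
  i=4: ✓ (rhs at j=4)
  i=5: ✗ (lhs fails at k=5 before rhs at j=6)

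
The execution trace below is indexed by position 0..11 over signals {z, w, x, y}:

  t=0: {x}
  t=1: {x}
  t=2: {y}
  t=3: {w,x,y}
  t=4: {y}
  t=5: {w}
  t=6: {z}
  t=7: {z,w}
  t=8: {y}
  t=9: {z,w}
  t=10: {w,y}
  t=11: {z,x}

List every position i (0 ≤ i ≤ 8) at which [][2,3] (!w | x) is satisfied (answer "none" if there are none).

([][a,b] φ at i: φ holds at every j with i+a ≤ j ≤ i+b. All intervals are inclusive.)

0, 1

Evaluate at each i in [0,8]:
  i=0: ✓ (all of [2,3])
  i=1: ✓ (all of [3,4])
  i=2: ✗ (fails at j=5)
  i=3: ✗ (fails at j=5)
  i=4: ✗ (fails at j=7)
  i=5: ✗ (fails at j=7)
  i=6: ✗ (fails at j=9)
  i=7: ✗ (fails at j=9)
  i=8: ✗ (fails at j=10)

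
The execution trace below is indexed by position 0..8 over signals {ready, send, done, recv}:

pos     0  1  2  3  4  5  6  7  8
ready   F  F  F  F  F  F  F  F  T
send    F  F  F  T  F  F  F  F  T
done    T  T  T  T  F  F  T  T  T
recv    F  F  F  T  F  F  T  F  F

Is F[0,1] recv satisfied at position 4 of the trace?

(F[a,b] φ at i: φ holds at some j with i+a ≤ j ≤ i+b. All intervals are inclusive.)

Does not hold

Check recv at each j in [4,5]:
  j=4: false
  j=5: false
No position in the window satisfies it → formula fails.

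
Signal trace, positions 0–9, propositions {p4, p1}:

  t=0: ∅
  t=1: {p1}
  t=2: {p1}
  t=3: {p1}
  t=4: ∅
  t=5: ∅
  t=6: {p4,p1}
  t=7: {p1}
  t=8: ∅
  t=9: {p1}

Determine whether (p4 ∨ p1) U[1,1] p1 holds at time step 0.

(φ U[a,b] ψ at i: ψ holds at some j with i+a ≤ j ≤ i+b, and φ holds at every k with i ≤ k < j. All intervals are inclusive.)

Need some j in [1,1] with p1, and (p4 ∨ p1) at every k in [0,j-1].
  j=1: p1 holds, but (p4 ∨ p1) fails at k=0 → not this j.
No j in the window works → until fails.

False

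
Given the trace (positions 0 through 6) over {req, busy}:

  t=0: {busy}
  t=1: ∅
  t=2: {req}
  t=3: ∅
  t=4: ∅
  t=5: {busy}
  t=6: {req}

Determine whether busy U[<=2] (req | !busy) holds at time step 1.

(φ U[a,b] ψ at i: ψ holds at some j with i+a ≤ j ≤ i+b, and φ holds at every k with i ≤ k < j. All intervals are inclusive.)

Need some j in [1,3] with (req | !busy), and busy at every k in [1,j-1].
  j=1: (req | !busy) holds; no prefix to check → satisfied.

Yes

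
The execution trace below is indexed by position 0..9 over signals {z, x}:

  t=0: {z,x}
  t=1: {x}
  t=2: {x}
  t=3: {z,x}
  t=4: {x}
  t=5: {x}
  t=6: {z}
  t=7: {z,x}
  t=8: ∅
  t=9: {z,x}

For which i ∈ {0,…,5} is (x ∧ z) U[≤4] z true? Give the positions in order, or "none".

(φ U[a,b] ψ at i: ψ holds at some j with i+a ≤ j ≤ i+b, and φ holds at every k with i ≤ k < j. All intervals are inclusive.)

Evaluate at each i in [0,5]:
  i=0: ✓ (rhs at j=0)
  i=1: ✗ (lhs fails at k=1 before rhs at j=3)
  i=2: ✗ (lhs fails at k=2 before rhs at j=3)
  i=3: ✓ (rhs at j=3)
  i=4: ✗ (lhs fails at k=4 before rhs at j=6)
  i=5: ✗ (lhs fails at k=5 before rhs at j=6)

0, 3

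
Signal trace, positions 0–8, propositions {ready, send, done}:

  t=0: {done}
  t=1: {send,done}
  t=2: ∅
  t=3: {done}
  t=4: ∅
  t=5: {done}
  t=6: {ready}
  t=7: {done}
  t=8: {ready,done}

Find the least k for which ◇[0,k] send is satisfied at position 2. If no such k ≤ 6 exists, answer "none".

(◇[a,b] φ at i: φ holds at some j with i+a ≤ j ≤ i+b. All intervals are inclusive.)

none

Scan j = 2,3,… for send:
  j=2: fails
  j=3: fails
  j=4: fails
  j=5: fails
  j=6: fails
  j=7: fails
  j=8: fails
No j in [2,8] satisfies it → none.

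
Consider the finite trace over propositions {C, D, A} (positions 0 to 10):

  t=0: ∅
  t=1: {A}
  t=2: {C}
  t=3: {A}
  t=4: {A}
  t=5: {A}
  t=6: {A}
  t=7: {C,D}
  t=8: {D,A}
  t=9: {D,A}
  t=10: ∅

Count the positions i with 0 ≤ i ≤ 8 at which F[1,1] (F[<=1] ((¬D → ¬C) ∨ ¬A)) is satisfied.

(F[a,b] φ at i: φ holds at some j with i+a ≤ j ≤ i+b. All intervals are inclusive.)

Evaluate at each i in [0,8]:
  i=0: ✓ (witness j=1)
  i=1: ✓ (witness j=2)
  i=2: ✓ (witness j=3)
  i=3: ✓ (witness j=4)
  i=4: ✓ (witness j=5)
  i=5: ✓ (witness j=6)
  i=6: ✓ (witness j=7)
  i=7: ✓ (witness j=8)
  i=8: ✓ (witness j=9)
Positions where it holds: {0, 1, 2, 3, 4, 5, 6, 7, 8} → 9.

9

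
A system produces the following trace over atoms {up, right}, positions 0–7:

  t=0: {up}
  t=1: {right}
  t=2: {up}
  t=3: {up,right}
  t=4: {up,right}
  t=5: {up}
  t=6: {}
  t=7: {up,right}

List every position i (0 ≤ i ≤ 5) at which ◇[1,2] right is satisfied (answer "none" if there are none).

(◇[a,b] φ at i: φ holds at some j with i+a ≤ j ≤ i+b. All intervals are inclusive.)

Evaluate at each i in [0,5]:
  i=0: ✓ (witness j=1)
  i=1: ✓ (witness j=3)
  i=2: ✓ (witness j=3)
  i=3: ✓ (witness j=4)
  i=4: ✗ (none in [5,6])
  i=5: ✓ (witness j=7)

0, 1, 2, 3, 5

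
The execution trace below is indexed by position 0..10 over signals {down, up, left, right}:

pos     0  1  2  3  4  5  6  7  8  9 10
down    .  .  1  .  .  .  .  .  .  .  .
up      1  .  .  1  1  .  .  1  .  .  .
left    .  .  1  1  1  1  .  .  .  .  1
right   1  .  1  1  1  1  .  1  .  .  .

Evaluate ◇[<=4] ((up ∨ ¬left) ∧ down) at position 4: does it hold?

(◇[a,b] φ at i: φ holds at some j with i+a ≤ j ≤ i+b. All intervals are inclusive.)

Check ((up ∨ ¬left) ∧ down) at each j in [4,8]:
  j=4: false
  j=5: false
  j=6: false
  j=7: false
  j=8: false
No position in the window satisfies it → formula fails.

False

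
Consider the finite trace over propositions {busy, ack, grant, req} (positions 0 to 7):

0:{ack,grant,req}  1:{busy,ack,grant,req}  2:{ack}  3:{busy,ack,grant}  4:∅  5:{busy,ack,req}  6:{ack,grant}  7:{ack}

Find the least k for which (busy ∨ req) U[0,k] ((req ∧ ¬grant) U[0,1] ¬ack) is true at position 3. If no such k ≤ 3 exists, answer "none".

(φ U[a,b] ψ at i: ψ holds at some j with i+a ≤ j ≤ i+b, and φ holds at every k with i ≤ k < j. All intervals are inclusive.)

Need earliest j ≥ 3 with ((req ∧ ¬grant) U[0,1] ¬ack), and (busy ∨ req) at every k in [3,j-1].
  j=3: rhs fails.
  j=4: rhs holds; lhs holds on [3,3]. k = 1.

1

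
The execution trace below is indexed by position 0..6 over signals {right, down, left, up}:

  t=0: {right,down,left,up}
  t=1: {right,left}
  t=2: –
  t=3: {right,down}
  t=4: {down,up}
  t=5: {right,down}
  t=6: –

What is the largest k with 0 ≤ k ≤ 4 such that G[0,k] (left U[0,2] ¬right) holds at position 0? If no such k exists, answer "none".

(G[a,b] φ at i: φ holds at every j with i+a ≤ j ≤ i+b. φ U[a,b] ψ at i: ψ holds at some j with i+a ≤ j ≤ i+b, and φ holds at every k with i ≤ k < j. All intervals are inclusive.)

2

(left U[0,2] ¬right) must hold from j=0 onward; find where it first fails.
  j=0: holds
  j=1: holds
  j=2: holds
  j=3: fails
Holds on [0,2], so largest k = 2.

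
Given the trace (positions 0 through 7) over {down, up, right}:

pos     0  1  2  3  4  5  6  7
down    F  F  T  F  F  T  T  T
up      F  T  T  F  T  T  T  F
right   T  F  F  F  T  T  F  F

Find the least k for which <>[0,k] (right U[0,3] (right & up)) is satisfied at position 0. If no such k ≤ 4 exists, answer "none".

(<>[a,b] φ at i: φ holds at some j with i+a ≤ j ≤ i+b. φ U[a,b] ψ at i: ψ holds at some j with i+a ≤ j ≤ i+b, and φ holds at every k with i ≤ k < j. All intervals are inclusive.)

Scan j = 0,1,… for (right U[0,3] (right & up)):
  j=0: fails
  j=1: fails
  j=2: fails
  j=3: fails
  j=4: holds
First hit at j=4, so smallest k = 4-0 = 4.

4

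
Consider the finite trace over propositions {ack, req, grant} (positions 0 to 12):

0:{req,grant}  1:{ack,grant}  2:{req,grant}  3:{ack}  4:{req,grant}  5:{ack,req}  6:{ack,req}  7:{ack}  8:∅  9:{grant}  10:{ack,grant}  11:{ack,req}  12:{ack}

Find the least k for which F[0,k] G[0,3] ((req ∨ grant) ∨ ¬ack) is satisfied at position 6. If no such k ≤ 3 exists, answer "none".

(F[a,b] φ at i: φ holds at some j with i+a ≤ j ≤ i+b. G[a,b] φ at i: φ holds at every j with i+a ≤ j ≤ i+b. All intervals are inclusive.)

2

Scan j = 6,7,… for G[0,3] ((req ∨ grant) ∨ ¬ack):
  j=6: fails
  j=7: fails
  j=8: holds
First hit at j=8, so smallest k = 8-6 = 2.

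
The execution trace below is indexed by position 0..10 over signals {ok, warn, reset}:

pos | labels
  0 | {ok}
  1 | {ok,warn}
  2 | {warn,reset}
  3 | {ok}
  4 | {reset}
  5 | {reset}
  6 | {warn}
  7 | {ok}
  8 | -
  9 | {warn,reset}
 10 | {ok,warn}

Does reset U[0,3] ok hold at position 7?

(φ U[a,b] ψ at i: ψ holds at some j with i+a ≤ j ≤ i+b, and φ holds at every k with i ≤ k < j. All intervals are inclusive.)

Holds

Need some j in [7,10] with ok, and reset at every k in [7,j-1].
  j=7: ok holds; no prefix to check → satisfied.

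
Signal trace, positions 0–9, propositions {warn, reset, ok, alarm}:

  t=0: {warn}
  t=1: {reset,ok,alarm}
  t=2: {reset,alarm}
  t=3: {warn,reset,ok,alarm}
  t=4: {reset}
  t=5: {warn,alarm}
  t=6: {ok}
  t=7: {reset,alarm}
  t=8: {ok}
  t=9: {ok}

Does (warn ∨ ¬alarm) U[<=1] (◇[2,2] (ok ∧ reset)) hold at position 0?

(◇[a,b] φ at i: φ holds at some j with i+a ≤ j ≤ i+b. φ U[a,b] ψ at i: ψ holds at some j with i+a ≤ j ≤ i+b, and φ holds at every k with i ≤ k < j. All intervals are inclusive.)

Need some j in [0,1] with ◇[2,2] (ok ∧ reset), and (warn ∨ ¬alarm) at every k in [0,j-1].
  j=0: ◇[2,2] (ok ∧ reset) — fails (none in [2,2]).
  j=1: ◇[2,2] (ok ∧ reset) holds; (warn ∨ ¬alarm) holds at every k in [0,0] → satisfied.

Holds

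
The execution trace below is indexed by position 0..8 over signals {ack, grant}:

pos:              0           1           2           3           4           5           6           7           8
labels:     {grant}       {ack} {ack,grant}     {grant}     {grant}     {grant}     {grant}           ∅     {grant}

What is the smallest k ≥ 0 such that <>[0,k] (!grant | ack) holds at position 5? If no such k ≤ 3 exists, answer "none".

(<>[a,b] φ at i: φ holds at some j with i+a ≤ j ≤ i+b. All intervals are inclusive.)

Scan j = 5,6,… for (!grant | ack):
  j=5: fails
  j=6: fails
  j=7: holds
First hit at j=7, so smallest k = 7-5 = 2.

2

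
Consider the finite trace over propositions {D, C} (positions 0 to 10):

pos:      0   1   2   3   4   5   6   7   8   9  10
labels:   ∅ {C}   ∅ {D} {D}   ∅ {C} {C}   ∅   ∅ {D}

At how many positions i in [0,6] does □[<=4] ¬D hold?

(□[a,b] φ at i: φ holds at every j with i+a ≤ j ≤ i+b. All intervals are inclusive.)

Evaluate at each i in [0,6]:
  i=0: ✗ (fails at j=3)
  i=1: ✗ (fails at j=3)
  i=2: ✗ (fails at j=3)
  i=3: ✗ (fails at j=3)
  i=4: ✗ (fails at j=4)
  i=5: ✓ (all of [5,9])
  i=6: ✗ (fails at j=10)
Positions where it holds: {5} → 1.

1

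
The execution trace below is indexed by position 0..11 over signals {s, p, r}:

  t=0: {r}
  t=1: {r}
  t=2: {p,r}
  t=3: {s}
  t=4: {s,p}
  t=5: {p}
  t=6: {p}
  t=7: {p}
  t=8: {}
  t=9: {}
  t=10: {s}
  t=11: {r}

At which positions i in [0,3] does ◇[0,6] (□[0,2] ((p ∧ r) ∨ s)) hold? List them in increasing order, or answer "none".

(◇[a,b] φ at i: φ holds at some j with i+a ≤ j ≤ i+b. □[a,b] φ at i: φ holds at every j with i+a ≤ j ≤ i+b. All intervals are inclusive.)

0, 1, 2

Evaluate at each i in [0,3]:
  i=0: ✓ (witness j=2)
  i=1: ✓ (witness j=2)
  i=2: ✓ (witness j=2)
  i=3: ✗ (none in [3,9])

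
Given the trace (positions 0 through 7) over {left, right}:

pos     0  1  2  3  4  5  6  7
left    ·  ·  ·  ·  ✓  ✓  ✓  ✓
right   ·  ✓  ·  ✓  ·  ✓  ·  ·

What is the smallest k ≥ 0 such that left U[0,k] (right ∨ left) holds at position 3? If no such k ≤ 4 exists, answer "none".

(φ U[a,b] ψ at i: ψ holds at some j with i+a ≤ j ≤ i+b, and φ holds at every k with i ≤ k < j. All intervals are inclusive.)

Need earliest j ≥ 3 with (right ∨ left), and left at every k in [3,j-1].
  j=3: rhs holds (empty prefix). k = 0.

0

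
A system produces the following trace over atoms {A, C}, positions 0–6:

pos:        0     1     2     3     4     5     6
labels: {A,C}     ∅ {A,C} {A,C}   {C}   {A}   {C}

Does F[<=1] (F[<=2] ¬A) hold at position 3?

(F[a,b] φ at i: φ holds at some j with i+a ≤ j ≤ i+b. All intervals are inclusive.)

Yes

Check F[<=2] ¬A at each j in [3,4]:
  j=3: holds (witness at 4)
  j=4: holds (witness at 4)
Found at j=3 → formula holds.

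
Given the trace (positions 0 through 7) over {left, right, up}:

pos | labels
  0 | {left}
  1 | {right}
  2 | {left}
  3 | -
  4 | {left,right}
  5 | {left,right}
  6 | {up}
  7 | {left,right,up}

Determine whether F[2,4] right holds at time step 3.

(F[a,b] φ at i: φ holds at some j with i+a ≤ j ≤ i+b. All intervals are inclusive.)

Check right at each j in [5,7]:
  j=5: true
  j=6: false
  j=7: true
Found at j=5 → formula holds.

Yes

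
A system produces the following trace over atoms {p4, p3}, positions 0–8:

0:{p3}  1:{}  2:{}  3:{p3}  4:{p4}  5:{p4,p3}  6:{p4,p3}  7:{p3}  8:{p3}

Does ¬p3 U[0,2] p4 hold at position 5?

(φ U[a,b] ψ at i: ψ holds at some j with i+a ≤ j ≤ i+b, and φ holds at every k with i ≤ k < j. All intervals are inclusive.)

Need some j in [5,7] with p4, and ¬p3 at every k in [5,j-1].
  j=5: p4 holds; no prefix to check → satisfied.

Holds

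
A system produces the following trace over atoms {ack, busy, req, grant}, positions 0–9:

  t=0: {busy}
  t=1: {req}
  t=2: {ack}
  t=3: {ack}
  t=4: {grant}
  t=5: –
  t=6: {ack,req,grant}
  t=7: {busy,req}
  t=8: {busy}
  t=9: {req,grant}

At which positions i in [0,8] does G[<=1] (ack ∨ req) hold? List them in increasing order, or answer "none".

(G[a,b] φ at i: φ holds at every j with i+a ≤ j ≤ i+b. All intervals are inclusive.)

Evaluate at each i in [0,8]:
  i=0: ✗ (fails at j=0)
  i=1: ✓ (all of [1,2])
  i=2: ✓ (all of [2,3])
  i=3: ✗ (fails at j=4)
  i=4: ✗ (fails at j=4)
  i=5: ✗ (fails at j=5)
  i=6: ✓ (all of [6,7])
  i=7: ✗ (fails at j=8)
  i=8: ✗ (fails at j=8)

1, 2, 6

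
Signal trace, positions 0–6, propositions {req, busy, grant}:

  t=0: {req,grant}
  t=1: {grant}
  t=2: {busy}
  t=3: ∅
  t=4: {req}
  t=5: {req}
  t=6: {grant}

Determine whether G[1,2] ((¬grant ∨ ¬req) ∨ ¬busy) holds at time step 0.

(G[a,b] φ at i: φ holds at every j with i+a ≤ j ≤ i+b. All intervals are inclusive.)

Check ((¬grant ∨ ¬req) ∨ ¬busy) at every j in [1,2]:
  j=1: true
  j=2: true
All positions satisfy it → formula holds.

True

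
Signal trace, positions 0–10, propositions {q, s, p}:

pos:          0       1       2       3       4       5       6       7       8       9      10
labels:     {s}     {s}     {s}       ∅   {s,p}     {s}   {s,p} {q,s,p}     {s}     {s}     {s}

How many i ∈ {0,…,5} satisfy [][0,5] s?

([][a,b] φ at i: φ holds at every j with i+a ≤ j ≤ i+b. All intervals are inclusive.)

Evaluate at each i in [0,5]:
  i=0: ✗ (fails at j=3)
  i=1: ✗ (fails at j=3)
  i=2: ✗ (fails at j=3)
  i=3: ✗ (fails at j=3)
  i=4: ✓ (all of [4,9])
  i=5: ✓ (all of [5,10])
Positions where it holds: {4, 5} → 2.

2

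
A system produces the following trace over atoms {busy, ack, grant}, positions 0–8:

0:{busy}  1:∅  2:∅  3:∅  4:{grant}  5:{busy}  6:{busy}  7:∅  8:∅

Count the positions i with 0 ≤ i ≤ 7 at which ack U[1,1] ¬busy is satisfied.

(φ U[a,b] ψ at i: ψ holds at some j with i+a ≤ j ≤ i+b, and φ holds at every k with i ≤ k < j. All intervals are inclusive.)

Evaluate at each i in [0,7]:
  i=0: ✗ (lhs fails at k=0 before rhs at j=1)
  i=1: ✗ (lhs fails at k=1 before rhs at j=2)
  i=2: ✗ (lhs fails at k=2 before rhs at j=3)
  i=3: ✗ (lhs fails at k=3 before rhs at j=4)
  i=4: ✗ (no rhs in [5,5])
  i=5: ✗ (no rhs in [6,6])
  i=6: ✗ (lhs fails at k=6 before rhs at j=7)
  i=7: ✗ (lhs fails at k=7 before rhs at j=8)
Positions where it holds: {} → 0.

0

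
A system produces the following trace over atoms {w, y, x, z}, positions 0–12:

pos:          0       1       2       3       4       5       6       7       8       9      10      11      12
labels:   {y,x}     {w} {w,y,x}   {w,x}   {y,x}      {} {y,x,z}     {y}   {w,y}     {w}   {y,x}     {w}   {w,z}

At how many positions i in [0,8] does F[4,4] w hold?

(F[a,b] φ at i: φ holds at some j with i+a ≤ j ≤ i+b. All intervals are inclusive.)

Evaluate at each i in [0,8]:
  i=0: ✗ (none in [4,4])
  i=1: ✗ (none in [5,5])
  i=2: ✗ (none in [6,6])
  i=3: ✗ (none in [7,7])
  i=4: ✓ (witness j=8)
  i=5: ✓ (witness j=9)
  i=6: ✗ (none in [10,10])
  i=7: ✓ (witness j=11)
  i=8: ✓ (witness j=12)
Positions where it holds: {4, 5, 7, 8} → 4.

4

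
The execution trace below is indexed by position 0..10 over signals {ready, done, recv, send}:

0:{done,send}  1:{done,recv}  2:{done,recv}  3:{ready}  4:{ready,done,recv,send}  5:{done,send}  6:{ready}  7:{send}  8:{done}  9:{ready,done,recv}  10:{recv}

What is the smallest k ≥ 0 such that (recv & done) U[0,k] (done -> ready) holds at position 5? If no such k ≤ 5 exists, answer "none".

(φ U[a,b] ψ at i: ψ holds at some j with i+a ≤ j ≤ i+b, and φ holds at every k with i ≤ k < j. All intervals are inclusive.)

none

Need earliest j ≥ 5 with (done -> ready), and (recv & done) at every k in [5,j-1].
  j=5: rhs fails.
  j=6: rhs holds but lhs fails at k=5.
  j=7: rhs holds but lhs fails at k=5.
  j=8: rhs fails.
  j=9: rhs holds but lhs fails at k=5.
  j=10: rhs holds but lhs fails at k=5.
No witness within the range → none.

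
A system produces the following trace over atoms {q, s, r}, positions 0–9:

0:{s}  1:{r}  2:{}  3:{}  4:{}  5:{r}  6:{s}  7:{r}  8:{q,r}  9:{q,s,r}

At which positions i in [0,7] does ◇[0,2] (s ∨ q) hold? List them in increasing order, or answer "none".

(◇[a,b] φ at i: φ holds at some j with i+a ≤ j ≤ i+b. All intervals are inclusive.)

Evaluate at each i in [0,7]:
  i=0: ✓ (witness j=0)
  i=1: ✗ (none in [1,3])
  i=2: ✗ (none in [2,4])
  i=3: ✗ (none in [3,5])
  i=4: ✓ (witness j=6)
  i=5: ✓ (witness j=6)
  i=6: ✓ (witness j=6)
  i=7: ✓ (witness j=8)

0, 4, 5, 6, 7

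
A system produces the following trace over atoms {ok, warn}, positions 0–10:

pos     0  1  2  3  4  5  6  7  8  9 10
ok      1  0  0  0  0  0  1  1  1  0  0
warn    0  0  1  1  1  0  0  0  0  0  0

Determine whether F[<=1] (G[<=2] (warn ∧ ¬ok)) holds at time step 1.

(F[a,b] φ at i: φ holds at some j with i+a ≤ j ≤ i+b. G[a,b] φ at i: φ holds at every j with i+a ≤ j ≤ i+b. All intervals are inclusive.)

True

Check G[<=2] (warn ∧ ¬ok) at each j in [1,2]:
  j=1: fails at 1
  j=2: holds on [2,4]
Found at j=2 → formula holds.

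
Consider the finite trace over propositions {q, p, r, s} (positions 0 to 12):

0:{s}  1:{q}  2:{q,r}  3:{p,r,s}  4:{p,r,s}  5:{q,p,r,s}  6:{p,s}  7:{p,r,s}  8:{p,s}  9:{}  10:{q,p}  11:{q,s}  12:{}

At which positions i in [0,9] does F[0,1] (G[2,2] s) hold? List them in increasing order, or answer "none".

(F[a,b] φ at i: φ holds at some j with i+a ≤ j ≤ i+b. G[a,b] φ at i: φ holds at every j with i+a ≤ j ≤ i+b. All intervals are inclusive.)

0, 1, 2, 3, 4, 5, 6, 8, 9

Evaluate at each i in [0,9]:
  i=0: ✓ (witness j=1)
  i=1: ✓ (witness j=1)
  i=2: ✓ (witness j=2)
  i=3: ✓ (witness j=3)
  i=4: ✓ (witness j=4)
  i=5: ✓ (witness j=5)
  i=6: ✓ (witness j=6)
  i=7: ✗ (none in [7,8])
  i=8: ✓ (witness j=9)
  i=9: ✓ (witness j=9)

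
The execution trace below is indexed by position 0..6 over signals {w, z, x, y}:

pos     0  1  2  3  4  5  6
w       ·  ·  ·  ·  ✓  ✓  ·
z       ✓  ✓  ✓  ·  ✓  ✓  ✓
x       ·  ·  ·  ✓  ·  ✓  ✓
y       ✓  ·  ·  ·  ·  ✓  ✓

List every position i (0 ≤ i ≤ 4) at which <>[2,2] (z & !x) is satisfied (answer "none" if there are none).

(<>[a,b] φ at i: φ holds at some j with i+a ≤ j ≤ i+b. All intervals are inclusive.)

Evaluate at each i in [0,4]:
  i=0: ✓ (witness j=2)
  i=1: ✗ (none in [3,3])
  i=2: ✓ (witness j=4)
  i=3: ✗ (none in [5,5])
  i=4: ✗ (none in [6,6])

0, 2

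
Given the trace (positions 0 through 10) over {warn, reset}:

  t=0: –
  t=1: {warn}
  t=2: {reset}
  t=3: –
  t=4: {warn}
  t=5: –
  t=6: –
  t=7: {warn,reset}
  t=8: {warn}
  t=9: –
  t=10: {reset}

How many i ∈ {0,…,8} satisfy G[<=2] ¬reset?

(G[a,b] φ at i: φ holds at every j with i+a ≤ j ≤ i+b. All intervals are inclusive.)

2

Evaluate at each i in [0,8]:
  i=0: ✗ (fails at j=2)
  i=1: ✗ (fails at j=2)
  i=2: ✗ (fails at j=2)
  i=3: ✓ (all of [3,5])
  i=4: ✓ (all of [4,6])
  i=5: ✗ (fails at j=7)
  i=6: ✗ (fails at j=7)
  i=7: ✗ (fails at j=7)
  i=8: ✗ (fails at j=10)
Positions where it holds: {3, 4} → 2.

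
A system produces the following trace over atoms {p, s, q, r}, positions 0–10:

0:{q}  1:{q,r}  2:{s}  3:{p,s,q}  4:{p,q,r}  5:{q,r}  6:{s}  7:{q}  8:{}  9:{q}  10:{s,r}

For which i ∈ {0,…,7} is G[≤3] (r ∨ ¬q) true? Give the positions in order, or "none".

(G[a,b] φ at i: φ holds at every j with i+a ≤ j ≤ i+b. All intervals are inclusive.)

none

Evaluate at each i in [0,7]:
  i=0: ✗ (fails at j=0)
  i=1: ✗ (fails at j=3)
  i=2: ✗ (fails at j=3)
  i=3: ✗ (fails at j=3)
  i=4: ✗ (fails at j=7)
  i=5: ✗ (fails at j=7)
  i=6: ✗ (fails at j=7)
  i=7: ✗ (fails at j=7)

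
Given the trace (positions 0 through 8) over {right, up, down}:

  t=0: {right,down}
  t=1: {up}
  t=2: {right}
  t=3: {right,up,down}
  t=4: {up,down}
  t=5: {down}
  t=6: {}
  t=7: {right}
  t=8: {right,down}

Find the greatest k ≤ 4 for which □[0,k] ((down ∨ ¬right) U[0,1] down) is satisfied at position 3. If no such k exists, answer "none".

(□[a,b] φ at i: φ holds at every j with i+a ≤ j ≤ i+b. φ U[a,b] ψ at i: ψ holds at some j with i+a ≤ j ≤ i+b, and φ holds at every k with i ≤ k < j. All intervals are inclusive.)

2

((down ∨ ¬right) U[0,1] down) must hold from j=3 onward; find where it first fails.
  j=3: holds
  j=4: holds
  j=5: holds
  j=6: fails
Holds on [3,5], so largest k = 2.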